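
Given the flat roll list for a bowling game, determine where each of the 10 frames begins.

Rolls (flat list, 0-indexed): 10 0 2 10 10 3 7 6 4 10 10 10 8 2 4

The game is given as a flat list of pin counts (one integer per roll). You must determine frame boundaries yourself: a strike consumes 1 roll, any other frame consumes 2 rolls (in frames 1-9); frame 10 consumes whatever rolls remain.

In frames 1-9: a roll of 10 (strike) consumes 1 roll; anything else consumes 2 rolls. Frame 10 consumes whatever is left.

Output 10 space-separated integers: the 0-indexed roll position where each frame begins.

Frame 1 starts at roll index 0: roll=10 (strike), consumes 1 roll
Frame 2 starts at roll index 1: rolls=0,2 (sum=2), consumes 2 rolls
Frame 3 starts at roll index 3: roll=10 (strike), consumes 1 roll
Frame 4 starts at roll index 4: roll=10 (strike), consumes 1 roll
Frame 5 starts at roll index 5: rolls=3,7 (sum=10), consumes 2 rolls
Frame 6 starts at roll index 7: rolls=6,4 (sum=10), consumes 2 rolls
Frame 7 starts at roll index 9: roll=10 (strike), consumes 1 roll
Frame 8 starts at roll index 10: roll=10 (strike), consumes 1 roll
Frame 9 starts at roll index 11: roll=10 (strike), consumes 1 roll
Frame 10 starts at roll index 12: 3 remaining rolls

Answer: 0 1 3 4 5 7 9 10 11 12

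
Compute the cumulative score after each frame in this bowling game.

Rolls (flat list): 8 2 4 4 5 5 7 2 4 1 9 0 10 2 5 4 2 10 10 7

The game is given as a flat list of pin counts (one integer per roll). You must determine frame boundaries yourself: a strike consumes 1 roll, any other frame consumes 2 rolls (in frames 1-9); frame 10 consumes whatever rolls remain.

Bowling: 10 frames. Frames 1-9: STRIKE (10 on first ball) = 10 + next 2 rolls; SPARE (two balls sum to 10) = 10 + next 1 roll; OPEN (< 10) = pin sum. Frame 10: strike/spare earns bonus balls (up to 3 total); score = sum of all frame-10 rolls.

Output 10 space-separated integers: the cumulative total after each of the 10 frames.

Frame 1: SPARE (8+2=10). 10 + next roll (4) = 14. Cumulative: 14
Frame 2: OPEN (4+4=8). Cumulative: 22
Frame 3: SPARE (5+5=10). 10 + next roll (7) = 17. Cumulative: 39
Frame 4: OPEN (7+2=9). Cumulative: 48
Frame 5: OPEN (4+1=5). Cumulative: 53
Frame 6: OPEN (9+0=9). Cumulative: 62
Frame 7: STRIKE. 10 + next two rolls (2+5) = 17. Cumulative: 79
Frame 8: OPEN (2+5=7). Cumulative: 86
Frame 9: OPEN (4+2=6). Cumulative: 92
Frame 10: STRIKE. Sum of all frame-10 rolls (10+10+7) = 27. Cumulative: 119

Answer: 14 22 39 48 53 62 79 86 92 119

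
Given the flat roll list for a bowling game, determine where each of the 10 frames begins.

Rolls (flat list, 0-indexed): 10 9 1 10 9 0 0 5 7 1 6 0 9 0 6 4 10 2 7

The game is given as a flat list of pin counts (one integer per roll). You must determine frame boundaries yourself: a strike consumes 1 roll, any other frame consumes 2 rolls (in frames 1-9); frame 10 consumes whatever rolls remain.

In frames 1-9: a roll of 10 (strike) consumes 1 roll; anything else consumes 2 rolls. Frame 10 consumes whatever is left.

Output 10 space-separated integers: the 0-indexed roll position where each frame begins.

Frame 1 starts at roll index 0: roll=10 (strike), consumes 1 roll
Frame 2 starts at roll index 1: rolls=9,1 (sum=10), consumes 2 rolls
Frame 3 starts at roll index 3: roll=10 (strike), consumes 1 roll
Frame 4 starts at roll index 4: rolls=9,0 (sum=9), consumes 2 rolls
Frame 5 starts at roll index 6: rolls=0,5 (sum=5), consumes 2 rolls
Frame 6 starts at roll index 8: rolls=7,1 (sum=8), consumes 2 rolls
Frame 7 starts at roll index 10: rolls=6,0 (sum=6), consumes 2 rolls
Frame 8 starts at roll index 12: rolls=9,0 (sum=9), consumes 2 rolls
Frame 9 starts at roll index 14: rolls=6,4 (sum=10), consumes 2 rolls
Frame 10 starts at roll index 16: 3 remaining rolls

Answer: 0 1 3 4 6 8 10 12 14 16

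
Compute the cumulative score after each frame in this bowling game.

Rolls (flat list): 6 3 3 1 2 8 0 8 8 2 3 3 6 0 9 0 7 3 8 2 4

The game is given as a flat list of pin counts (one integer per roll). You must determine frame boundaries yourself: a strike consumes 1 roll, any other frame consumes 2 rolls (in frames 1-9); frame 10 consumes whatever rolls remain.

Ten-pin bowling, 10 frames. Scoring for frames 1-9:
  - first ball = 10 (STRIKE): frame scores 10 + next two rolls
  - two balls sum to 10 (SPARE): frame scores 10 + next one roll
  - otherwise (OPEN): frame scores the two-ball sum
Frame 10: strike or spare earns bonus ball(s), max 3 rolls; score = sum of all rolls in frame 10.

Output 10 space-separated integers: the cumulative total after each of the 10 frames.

Answer: 9 13 23 31 44 50 56 65 83 97

Derivation:
Frame 1: OPEN (6+3=9). Cumulative: 9
Frame 2: OPEN (3+1=4). Cumulative: 13
Frame 3: SPARE (2+8=10). 10 + next roll (0) = 10. Cumulative: 23
Frame 4: OPEN (0+8=8). Cumulative: 31
Frame 5: SPARE (8+2=10). 10 + next roll (3) = 13. Cumulative: 44
Frame 6: OPEN (3+3=6). Cumulative: 50
Frame 7: OPEN (6+0=6). Cumulative: 56
Frame 8: OPEN (9+0=9). Cumulative: 65
Frame 9: SPARE (7+3=10). 10 + next roll (8) = 18. Cumulative: 83
Frame 10: SPARE. Sum of all frame-10 rolls (8+2+4) = 14. Cumulative: 97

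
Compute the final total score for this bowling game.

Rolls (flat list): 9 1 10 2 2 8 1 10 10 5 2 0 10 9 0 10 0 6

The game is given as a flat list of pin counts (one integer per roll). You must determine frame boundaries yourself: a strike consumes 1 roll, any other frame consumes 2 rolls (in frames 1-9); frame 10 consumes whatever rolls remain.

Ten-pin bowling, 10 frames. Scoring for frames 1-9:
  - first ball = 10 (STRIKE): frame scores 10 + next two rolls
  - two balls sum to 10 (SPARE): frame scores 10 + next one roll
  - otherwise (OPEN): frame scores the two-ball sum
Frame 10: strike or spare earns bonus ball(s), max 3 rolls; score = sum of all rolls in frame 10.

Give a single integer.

Answer: 140

Derivation:
Frame 1: SPARE (9+1=10). 10 + next roll (10) = 20. Cumulative: 20
Frame 2: STRIKE. 10 + next two rolls (2+2) = 14. Cumulative: 34
Frame 3: OPEN (2+2=4). Cumulative: 38
Frame 4: OPEN (8+1=9). Cumulative: 47
Frame 5: STRIKE. 10 + next two rolls (10+5) = 25. Cumulative: 72
Frame 6: STRIKE. 10 + next two rolls (5+2) = 17. Cumulative: 89
Frame 7: OPEN (5+2=7). Cumulative: 96
Frame 8: SPARE (0+10=10). 10 + next roll (9) = 19. Cumulative: 115
Frame 9: OPEN (9+0=9). Cumulative: 124
Frame 10: STRIKE. Sum of all frame-10 rolls (10+0+6) = 16. Cumulative: 140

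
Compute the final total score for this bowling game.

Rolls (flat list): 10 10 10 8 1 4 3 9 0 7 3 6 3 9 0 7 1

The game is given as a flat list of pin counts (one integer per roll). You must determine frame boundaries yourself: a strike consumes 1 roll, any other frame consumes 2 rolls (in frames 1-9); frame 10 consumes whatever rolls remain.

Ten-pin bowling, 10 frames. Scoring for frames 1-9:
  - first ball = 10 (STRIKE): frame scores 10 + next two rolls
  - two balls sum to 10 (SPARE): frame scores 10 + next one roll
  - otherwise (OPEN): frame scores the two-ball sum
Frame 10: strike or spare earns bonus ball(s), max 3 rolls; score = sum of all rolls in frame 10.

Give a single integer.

Frame 1: STRIKE. 10 + next two rolls (10+10) = 30. Cumulative: 30
Frame 2: STRIKE. 10 + next two rolls (10+8) = 28. Cumulative: 58
Frame 3: STRIKE. 10 + next two rolls (8+1) = 19. Cumulative: 77
Frame 4: OPEN (8+1=9). Cumulative: 86
Frame 5: OPEN (4+3=7). Cumulative: 93
Frame 6: OPEN (9+0=9). Cumulative: 102
Frame 7: SPARE (7+3=10). 10 + next roll (6) = 16. Cumulative: 118
Frame 8: OPEN (6+3=9). Cumulative: 127
Frame 9: OPEN (9+0=9). Cumulative: 136
Frame 10: OPEN. Sum of all frame-10 rolls (7+1) = 8. Cumulative: 144

Answer: 144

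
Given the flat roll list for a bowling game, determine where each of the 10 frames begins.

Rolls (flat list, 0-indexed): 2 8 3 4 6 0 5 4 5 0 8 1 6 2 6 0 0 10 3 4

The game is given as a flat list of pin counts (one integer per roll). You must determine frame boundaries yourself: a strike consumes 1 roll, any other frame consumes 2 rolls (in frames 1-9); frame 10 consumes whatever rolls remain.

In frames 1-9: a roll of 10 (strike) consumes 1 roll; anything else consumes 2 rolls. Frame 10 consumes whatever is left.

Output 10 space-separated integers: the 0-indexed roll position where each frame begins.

Frame 1 starts at roll index 0: rolls=2,8 (sum=10), consumes 2 rolls
Frame 2 starts at roll index 2: rolls=3,4 (sum=7), consumes 2 rolls
Frame 3 starts at roll index 4: rolls=6,0 (sum=6), consumes 2 rolls
Frame 4 starts at roll index 6: rolls=5,4 (sum=9), consumes 2 rolls
Frame 5 starts at roll index 8: rolls=5,0 (sum=5), consumes 2 rolls
Frame 6 starts at roll index 10: rolls=8,1 (sum=9), consumes 2 rolls
Frame 7 starts at roll index 12: rolls=6,2 (sum=8), consumes 2 rolls
Frame 8 starts at roll index 14: rolls=6,0 (sum=6), consumes 2 rolls
Frame 9 starts at roll index 16: rolls=0,10 (sum=10), consumes 2 rolls
Frame 10 starts at roll index 18: 2 remaining rolls

Answer: 0 2 4 6 8 10 12 14 16 18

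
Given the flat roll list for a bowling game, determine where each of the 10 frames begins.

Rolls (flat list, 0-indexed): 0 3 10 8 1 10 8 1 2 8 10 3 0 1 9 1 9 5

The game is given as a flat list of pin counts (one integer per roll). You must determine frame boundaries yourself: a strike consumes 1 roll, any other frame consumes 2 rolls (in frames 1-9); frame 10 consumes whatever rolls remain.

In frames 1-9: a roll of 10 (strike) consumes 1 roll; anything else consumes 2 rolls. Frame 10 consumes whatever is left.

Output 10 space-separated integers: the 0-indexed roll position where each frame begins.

Answer: 0 2 3 5 6 8 10 11 13 15

Derivation:
Frame 1 starts at roll index 0: rolls=0,3 (sum=3), consumes 2 rolls
Frame 2 starts at roll index 2: roll=10 (strike), consumes 1 roll
Frame 3 starts at roll index 3: rolls=8,1 (sum=9), consumes 2 rolls
Frame 4 starts at roll index 5: roll=10 (strike), consumes 1 roll
Frame 5 starts at roll index 6: rolls=8,1 (sum=9), consumes 2 rolls
Frame 6 starts at roll index 8: rolls=2,8 (sum=10), consumes 2 rolls
Frame 7 starts at roll index 10: roll=10 (strike), consumes 1 roll
Frame 8 starts at roll index 11: rolls=3,0 (sum=3), consumes 2 rolls
Frame 9 starts at roll index 13: rolls=1,9 (sum=10), consumes 2 rolls
Frame 10 starts at roll index 15: 3 remaining rolls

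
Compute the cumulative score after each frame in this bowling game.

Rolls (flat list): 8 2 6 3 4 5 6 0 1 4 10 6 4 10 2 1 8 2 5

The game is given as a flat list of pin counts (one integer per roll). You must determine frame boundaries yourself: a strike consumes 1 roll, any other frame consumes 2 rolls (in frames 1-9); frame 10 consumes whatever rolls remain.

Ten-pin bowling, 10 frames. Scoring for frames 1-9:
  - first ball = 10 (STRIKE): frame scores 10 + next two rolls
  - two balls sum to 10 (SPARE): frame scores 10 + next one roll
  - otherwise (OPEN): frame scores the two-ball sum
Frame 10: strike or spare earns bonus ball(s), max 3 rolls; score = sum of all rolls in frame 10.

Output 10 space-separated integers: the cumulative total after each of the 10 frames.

Frame 1: SPARE (8+2=10). 10 + next roll (6) = 16. Cumulative: 16
Frame 2: OPEN (6+3=9). Cumulative: 25
Frame 3: OPEN (4+5=9). Cumulative: 34
Frame 4: OPEN (6+0=6). Cumulative: 40
Frame 5: OPEN (1+4=5). Cumulative: 45
Frame 6: STRIKE. 10 + next two rolls (6+4) = 20. Cumulative: 65
Frame 7: SPARE (6+4=10). 10 + next roll (10) = 20. Cumulative: 85
Frame 8: STRIKE. 10 + next two rolls (2+1) = 13. Cumulative: 98
Frame 9: OPEN (2+1=3). Cumulative: 101
Frame 10: SPARE. Sum of all frame-10 rolls (8+2+5) = 15. Cumulative: 116

Answer: 16 25 34 40 45 65 85 98 101 116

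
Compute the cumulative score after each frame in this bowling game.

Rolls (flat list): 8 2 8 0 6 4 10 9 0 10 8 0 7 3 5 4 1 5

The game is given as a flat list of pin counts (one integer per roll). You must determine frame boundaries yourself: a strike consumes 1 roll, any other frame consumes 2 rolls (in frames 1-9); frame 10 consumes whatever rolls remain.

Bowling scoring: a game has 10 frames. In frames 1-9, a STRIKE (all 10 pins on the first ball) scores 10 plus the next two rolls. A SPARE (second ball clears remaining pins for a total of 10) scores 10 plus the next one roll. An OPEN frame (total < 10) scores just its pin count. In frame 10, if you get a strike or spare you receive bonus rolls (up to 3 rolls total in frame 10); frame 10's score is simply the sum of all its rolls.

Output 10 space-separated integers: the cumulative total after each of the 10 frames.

Frame 1: SPARE (8+2=10). 10 + next roll (8) = 18. Cumulative: 18
Frame 2: OPEN (8+0=8). Cumulative: 26
Frame 3: SPARE (6+4=10). 10 + next roll (10) = 20. Cumulative: 46
Frame 4: STRIKE. 10 + next two rolls (9+0) = 19. Cumulative: 65
Frame 5: OPEN (9+0=9). Cumulative: 74
Frame 6: STRIKE. 10 + next two rolls (8+0) = 18. Cumulative: 92
Frame 7: OPEN (8+0=8). Cumulative: 100
Frame 8: SPARE (7+3=10). 10 + next roll (5) = 15. Cumulative: 115
Frame 9: OPEN (5+4=9). Cumulative: 124
Frame 10: OPEN. Sum of all frame-10 rolls (1+5) = 6. Cumulative: 130

Answer: 18 26 46 65 74 92 100 115 124 130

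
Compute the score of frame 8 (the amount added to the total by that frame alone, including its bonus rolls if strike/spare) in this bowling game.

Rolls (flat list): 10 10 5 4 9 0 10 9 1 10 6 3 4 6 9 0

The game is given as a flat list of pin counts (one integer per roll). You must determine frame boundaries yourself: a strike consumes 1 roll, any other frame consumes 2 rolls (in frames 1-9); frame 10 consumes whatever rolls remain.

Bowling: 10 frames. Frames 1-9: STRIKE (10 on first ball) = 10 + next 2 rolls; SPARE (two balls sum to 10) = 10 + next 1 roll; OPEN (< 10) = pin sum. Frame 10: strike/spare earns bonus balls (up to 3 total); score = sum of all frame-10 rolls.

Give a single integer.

Answer: 9

Derivation:
Frame 1: STRIKE. 10 + next two rolls (10+5) = 25. Cumulative: 25
Frame 2: STRIKE. 10 + next two rolls (5+4) = 19. Cumulative: 44
Frame 3: OPEN (5+4=9). Cumulative: 53
Frame 4: OPEN (9+0=9). Cumulative: 62
Frame 5: STRIKE. 10 + next two rolls (9+1) = 20. Cumulative: 82
Frame 6: SPARE (9+1=10). 10 + next roll (10) = 20. Cumulative: 102
Frame 7: STRIKE. 10 + next two rolls (6+3) = 19. Cumulative: 121
Frame 8: OPEN (6+3=9). Cumulative: 130
Frame 9: SPARE (4+6=10). 10 + next roll (9) = 19. Cumulative: 149
Frame 10: OPEN. Sum of all frame-10 rolls (9+0) = 9. Cumulative: 158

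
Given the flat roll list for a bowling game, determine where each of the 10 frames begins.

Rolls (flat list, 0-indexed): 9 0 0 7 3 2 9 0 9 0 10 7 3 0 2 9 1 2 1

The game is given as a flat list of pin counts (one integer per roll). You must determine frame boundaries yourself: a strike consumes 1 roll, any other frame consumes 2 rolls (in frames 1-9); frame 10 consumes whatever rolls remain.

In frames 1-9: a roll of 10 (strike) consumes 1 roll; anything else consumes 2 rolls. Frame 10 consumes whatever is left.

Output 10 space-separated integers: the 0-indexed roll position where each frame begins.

Answer: 0 2 4 6 8 10 11 13 15 17

Derivation:
Frame 1 starts at roll index 0: rolls=9,0 (sum=9), consumes 2 rolls
Frame 2 starts at roll index 2: rolls=0,7 (sum=7), consumes 2 rolls
Frame 3 starts at roll index 4: rolls=3,2 (sum=5), consumes 2 rolls
Frame 4 starts at roll index 6: rolls=9,0 (sum=9), consumes 2 rolls
Frame 5 starts at roll index 8: rolls=9,0 (sum=9), consumes 2 rolls
Frame 6 starts at roll index 10: roll=10 (strike), consumes 1 roll
Frame 7 starts at roll index 11: rolls=7,3 (sum=10), consumes 2 rolls
Frame 8 starts at roll index 13: rolls=0,2 (sum=2), consumes 2 rolls
Frame 9 starts at roll index 15: rolls=9,1 (sum=10), consumes 2 rolls
Frame 10 starts at roll index 17: 2 remaining rolls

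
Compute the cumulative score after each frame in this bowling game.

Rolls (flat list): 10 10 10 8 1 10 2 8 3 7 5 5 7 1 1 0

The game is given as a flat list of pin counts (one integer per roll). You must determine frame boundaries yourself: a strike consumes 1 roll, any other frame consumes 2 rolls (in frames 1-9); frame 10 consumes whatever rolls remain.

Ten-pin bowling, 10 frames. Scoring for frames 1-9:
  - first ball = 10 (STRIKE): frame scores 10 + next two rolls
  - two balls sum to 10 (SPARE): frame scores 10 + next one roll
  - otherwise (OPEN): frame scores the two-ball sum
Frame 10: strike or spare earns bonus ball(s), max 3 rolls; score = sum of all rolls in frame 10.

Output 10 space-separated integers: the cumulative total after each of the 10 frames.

Frame 1: STRIKE. 10 + next two rolls (10+10) = 30. Cumulative: 30
Frame 2: STRIKE. 10 + next two rolls (10+8) = 28. Cumulative: 58
Frame 3: STRIKE. 10 + next two rolls (8+1) = 19. Cumulative: 77
Frame 4: OPEN (8+1=9). Cumulative: 86
Frame 5: STRIKE. 10 + next two rolls (2+8) = 20. Cumulative: 106
Frame 6: SPARE (2+8=10). 10 + next roll (3) = 13. Cumulative: 119
Frame 7: SPARE (3+7=10). 10 + next roll (5) = 15. Cumulative: 134
Frame 8: SPARE (5+5=10). 10 + next roll (7) = 17. Cumulative: 151
Frame 9: OPEN (7+1=8). Cumulative: 159
Frame 10: OPEN. Sum of all frame-10 rolls (1+0) = 1. Cumulative: 160

Answer: 30 58 77 86 106 119 134 151 159 160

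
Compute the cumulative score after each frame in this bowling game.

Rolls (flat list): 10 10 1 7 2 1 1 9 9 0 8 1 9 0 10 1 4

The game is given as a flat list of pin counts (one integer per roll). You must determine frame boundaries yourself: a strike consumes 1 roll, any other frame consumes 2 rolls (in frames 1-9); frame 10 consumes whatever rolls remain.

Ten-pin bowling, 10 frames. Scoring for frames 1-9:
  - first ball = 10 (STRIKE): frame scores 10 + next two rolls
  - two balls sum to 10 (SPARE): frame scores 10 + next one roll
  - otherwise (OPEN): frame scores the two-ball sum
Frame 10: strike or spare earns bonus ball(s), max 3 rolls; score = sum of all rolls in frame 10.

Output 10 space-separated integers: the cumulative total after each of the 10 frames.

Frame 1: STRIKE. 10 + next two rolls (10+1) = 21. Cumulative: 21
Frame 2: STRIKE. 10 + next two rolls (1+7) = 18. Cumulative: 39
Frame 3: OPEN (1+7=8). Cumulative: 47
Frame 4: OPEN (2+1=3). Cumulative: 50
Frame 5: SPARE (1+9=10). 10 + next roll (9) = 19. Cumulative: 69
Frame 6: OPEN (9+0=9). Cumulative: 78
Frame 7: OPEN (8+1=9). Cumulative: 87
Frame 8: OPEN (9+0=9). Cumulative: 96
Frame 9: STRIKE. 10 + next two rolls (1+4) = 15. Cumulative: 111
Frame 10: OPEN. Sum of all frame-10 rolls (1+4) = 5. Cumulative: 116

Answer: 21 39 47 50 69 78 87 96 111 116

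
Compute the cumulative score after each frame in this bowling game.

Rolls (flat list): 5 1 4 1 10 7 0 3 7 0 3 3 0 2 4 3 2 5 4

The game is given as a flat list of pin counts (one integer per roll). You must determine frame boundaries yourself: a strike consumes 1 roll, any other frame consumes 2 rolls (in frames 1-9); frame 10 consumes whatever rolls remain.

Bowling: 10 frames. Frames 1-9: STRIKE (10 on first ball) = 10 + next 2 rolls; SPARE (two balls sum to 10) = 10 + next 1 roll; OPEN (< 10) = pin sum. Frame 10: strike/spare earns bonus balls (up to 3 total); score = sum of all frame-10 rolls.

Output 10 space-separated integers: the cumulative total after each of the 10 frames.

Answer: 6 11 28 35 45 48 51 57 62 71

Derivation:
Frame 1: OPEN (5+1=6). Cumulative: 6
Frame 2: OPEN (4+1=5). Cumulative: 11
Frame 3: STRIKE. 10 + next two rolls (7+0) = 17. Cumulative: 28
Frame 4: OPEN (7+0=7). Cumulative: 35
Frame 5: SPARE (3+7=10). 10 + next roll (0) = 10. Cumulative: 45
Frame 6: OPEN (0+3=3). Cumulative: 48
Frame 7: OPEN (3+0=3). Cumulative: 51
Frame 8: OPEN (2+4=6). Cumulative: 57
Frame 9: OPEN (3+2=5). Cumulative: 62
Frame 10: OPEN. Sum of all frame-10 rolls (5+4) = 9. Cumulative: 71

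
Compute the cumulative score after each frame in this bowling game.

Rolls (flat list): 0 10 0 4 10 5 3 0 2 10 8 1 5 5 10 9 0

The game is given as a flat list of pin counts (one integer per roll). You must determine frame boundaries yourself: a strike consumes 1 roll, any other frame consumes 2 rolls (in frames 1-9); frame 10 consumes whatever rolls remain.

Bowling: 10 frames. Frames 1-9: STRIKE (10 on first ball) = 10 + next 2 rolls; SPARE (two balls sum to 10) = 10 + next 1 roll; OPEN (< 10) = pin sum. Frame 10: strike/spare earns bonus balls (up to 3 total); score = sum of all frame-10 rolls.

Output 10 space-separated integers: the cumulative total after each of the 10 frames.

Answer: 10 14 32 40 42 61 70 90 109 118

Derivation:
Frame 1: SPARE (0+10=10). 10 + next roll (0) = 10. Cumulative: 10
Frame 2: OPEN (0+4=4). Cumulative: 14
Frame 3: STRIKE. 10 + next two rolls (5+3) = 18. Cumulative: 32
Frame 4: OPEN (5+3=8). Cumulative: 40
Frame 5: OPEN (0+2=2). Cumulative: 42
Frame 6: STRIKE. 10 + next two rolls (8+1) = 19. Cumulative: 61
Frame 7: OPEN (8+1=9). Cumulative: 70
Frame 8: SPARE (5+5=10). 10 + next roll (10) = 20. Cumulative: 90
Frame 9: STRIKE. 10 + next two rolls (9+0) = 19. Cumulative: 109
Frame 10: OPEN. Sum of all frame-10 rolls (9+0) = 9. Cumulative: 118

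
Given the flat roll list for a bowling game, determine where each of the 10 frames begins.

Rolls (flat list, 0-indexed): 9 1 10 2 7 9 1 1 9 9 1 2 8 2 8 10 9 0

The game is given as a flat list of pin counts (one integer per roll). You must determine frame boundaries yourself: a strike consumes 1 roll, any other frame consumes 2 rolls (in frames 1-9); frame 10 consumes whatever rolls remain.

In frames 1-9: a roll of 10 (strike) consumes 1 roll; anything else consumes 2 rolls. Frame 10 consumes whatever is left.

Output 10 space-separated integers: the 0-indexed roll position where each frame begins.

Frame 1 starts at roll index 0: rolls=9,1 (sum=10), consumes 2 rolls
Frame 2 starts at roll index 2: roll=10 (strike), consumes 1 roll
Frame 3 starts at roll index 3: rolls=2,7 (sum=9), consumes 2 rolls
Frame 4 starts at roll index 5: rolls=9,1 (sum=10), consumes 2 rolls
Frame 5 starts at roll index 7: rolls=1,9 (sum=10), consumes 2 rolls
Frame 6 starts at roll index 9: rolls=9,1 (sum=10), consumes 2 rolls
Frame 7 starts at roll index 11: rolls=2,8 (sum=10), consumes 2 rolls
Frame 8 starts at roll index 13: rolls=2,8 (sum=10), consumes 2 rolls
Frame 9 starts at roll index 15: roll=10 (strike), consumes 1 roll
Frame 10 starts at roll index 16: 2 remaining rolls

Answer: 0 2 3 5 7 9 11 13 15 16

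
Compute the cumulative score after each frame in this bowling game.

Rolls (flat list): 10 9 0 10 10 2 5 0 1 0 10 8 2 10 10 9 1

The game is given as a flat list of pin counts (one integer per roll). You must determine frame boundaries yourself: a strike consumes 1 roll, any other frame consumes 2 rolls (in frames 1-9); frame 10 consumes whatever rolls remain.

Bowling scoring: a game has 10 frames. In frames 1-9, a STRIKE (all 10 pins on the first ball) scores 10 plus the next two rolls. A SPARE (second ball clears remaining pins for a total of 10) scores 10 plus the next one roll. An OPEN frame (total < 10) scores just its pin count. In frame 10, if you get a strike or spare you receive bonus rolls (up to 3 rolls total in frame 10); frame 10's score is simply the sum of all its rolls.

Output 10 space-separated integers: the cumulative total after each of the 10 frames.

Frame 1: STRIKE. 10 + next two rolls (9+0) = 19. Cumulative: 19
Frame 2: OPEN (9+0=9). Cumulative: 28
Frame 3: STRIKE. 10 + next two rolls (10+2) = 22. Cumulative: 50
Frame 4: STRIKE. 10 + next two rolls (2+5) = 17. Cumulative: 67
Frame 5: OPEN (2+5=7). Cumulative: 74
Frame 6: OPEN (0+1=1). Cumulative: 75
Frame 7: SPARE (0+10=10). 10 + next roll (8) = 18. Cumulative: 93
Frame 8: SPARE (8+2=10). 10 + next roll (10) = 20. Cumulative: 113
Frame 9: STRIKE. 10 + next two rolls (10+9) = 29. Cumulative: 142
Frame 10: STRIKE. Sum of all frame-10 rolls (10+9+1) = 20. Cumulative: 162

Answer: 19 28 50 67 74 75 93 113 142 162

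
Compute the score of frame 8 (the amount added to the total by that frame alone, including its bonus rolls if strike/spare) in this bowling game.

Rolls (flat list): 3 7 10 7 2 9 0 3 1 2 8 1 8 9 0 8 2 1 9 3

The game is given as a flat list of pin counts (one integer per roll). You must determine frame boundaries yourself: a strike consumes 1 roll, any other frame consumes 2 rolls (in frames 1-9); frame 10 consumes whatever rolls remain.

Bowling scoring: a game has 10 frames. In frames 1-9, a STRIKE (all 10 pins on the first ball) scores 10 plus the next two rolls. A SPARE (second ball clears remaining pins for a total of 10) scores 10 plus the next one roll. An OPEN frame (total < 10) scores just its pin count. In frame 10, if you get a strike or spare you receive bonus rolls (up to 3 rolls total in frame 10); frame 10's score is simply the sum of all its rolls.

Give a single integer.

Frame 1: SPARE (3+7=10). 10 + next roll (10) = 20. Cumulative: 20
Frame 2: STRIKE. 10 + next two rolls (7+2) = 19. Cumulative: 39
Frame 3: OPEN (7+2=9). Cumulative: 48
Frame 4: OPEN (9+0=9). Cumulative: 57
Frame 5: OPEN (3+1=4). Cumulative: 61
Frame 6: SPARE (2+8=10). 10 + next roll (1) = 11. Cumulative: 72
Frame 7: OPEN (1+8=9). Cumulative: 81
Frame 8: OPEN (9+0=9). Cumulative: 90
Frame 9: SPARE (8+2=10). 10 + next roll (1) = 11. Cumulative: 101
Frame 10: SPARE. Sum of all frame-10 rolls (1+9+3) = 13. Cumulative: 114

Answer: 9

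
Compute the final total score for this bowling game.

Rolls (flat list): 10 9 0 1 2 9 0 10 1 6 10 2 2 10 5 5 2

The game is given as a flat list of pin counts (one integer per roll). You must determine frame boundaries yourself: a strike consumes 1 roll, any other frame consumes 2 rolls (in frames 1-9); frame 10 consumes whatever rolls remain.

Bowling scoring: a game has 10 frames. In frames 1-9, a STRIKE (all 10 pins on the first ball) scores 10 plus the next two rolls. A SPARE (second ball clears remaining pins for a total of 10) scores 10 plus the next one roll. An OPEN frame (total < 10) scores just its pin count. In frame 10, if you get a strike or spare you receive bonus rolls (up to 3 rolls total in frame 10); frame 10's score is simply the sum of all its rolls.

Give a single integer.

Answer: 114

Derivation:
Frame 1: STRIKE. 10 + next two rolls (9+0) = 19. Cumulative: 19
Frame 2: OPEN (9+0=9). Cumulative: 28
Frame 3: OPEN (1+2=3). Cumulative: 31
Frame 4: OPEN (9+0=9). Cumulative: 40
Frame 5: STRIKE. 10 + next two rolls (1+6) = 17. Cumulative: 57
Frame 6: OPEN (1+6=7). Cumulative: 64
Frame 7: STRIKE. 10 + next two rolls (2+2) = 14. Cumulative: 78
Frame 8: OPEN (2+2=4). Cumulative: 82
Frame 9: STRIKE. 10 + next two rolls (5+5) = 20. Cumulative: 102
Frame 10: SPARE. Sum of all frame-10 rolls (5+5+2) = 12. Cumulative: 114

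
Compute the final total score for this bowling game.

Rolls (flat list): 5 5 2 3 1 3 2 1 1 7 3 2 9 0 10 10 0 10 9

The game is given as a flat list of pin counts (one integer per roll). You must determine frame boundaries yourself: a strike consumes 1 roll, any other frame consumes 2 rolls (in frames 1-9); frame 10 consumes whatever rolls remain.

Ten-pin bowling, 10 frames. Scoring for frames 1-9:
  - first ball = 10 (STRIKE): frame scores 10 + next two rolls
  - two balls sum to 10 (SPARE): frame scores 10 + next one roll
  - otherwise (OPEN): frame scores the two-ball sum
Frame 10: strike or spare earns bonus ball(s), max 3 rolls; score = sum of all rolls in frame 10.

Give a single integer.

Frame 1: SPARE (5+5=10). 10 + next roll (2) = 12. Cumulative: 12
Frame 2: OPEN (2+3=5). Cumulative: 17
Frame 3: OPEN (1+3=4). Cumulative: 21
Frame 4: OPEN (2+1=3). Cumulative: 24
Frame 5: OPEN (1+7=8). Cumulative: 32
Frame 6: OPEN (3+2=5). Cumulative: 37
Frame 7: OPEN (9+0=9). Cumulative: 46
Frame 8: STRIKE. 10 + next two rolls (10+0) = 20. Cumulative: 66
Frame 9: STRIKE. 10 + next two rolls (0+10) = 20. Cumulative: 86
Frame 10: SPARE. Sum of all frame-10 rolls (0+10+9) = 19. Cumulative: 105

Answer: 105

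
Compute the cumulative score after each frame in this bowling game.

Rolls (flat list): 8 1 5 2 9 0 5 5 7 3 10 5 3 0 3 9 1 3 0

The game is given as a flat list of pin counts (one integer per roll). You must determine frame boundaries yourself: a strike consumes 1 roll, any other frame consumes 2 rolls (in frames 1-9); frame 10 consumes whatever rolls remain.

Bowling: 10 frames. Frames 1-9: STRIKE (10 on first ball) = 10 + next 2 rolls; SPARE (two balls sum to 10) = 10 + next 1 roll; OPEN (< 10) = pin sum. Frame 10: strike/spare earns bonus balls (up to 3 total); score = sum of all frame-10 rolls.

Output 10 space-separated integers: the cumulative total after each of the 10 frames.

Frame 1: OPEN (8+1=9). Cumulative: 9
Frame 2: OPEN (5+2=7). Cumulative: 16
Frame 3: OPEN (9+0=9). Cumulative: 25
Frame 4: SPARE (5+5=10). 10 + next roll (7) = 17. Cumulative: 42
Frame 5: SPARE (7+3=10). 10 + next roll (10) = 20. Cumulative: 62
Frame 6: STRIKE. 10 + next two rolls (5+3) = 18. Cumulative: 80
Frame 7: OPEN (5+3=8). Cumulative: 88
Frame 8: OPEN (0+3=3). Cumulative: 91
Frame 9: SPARE (9+1=10). 10 + next roll (3) = 13. Cumulative: 104
Frame 10: OPEN. Sum of all frame-10 rolls (3+0) = 3. Cumulative: 107

Answer: 9 16 25 42 62 80 88 91 104 107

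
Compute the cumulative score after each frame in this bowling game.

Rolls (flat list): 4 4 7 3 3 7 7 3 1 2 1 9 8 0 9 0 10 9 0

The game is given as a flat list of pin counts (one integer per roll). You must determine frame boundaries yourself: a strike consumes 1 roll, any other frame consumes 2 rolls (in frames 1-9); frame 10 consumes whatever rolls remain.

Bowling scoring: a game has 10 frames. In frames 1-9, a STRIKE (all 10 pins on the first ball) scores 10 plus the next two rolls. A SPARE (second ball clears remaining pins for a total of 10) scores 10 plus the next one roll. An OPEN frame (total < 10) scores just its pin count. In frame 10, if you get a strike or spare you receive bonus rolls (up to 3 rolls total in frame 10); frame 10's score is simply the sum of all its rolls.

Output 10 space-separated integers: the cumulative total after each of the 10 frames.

Frame 1: OPEN (4+4=8). Cumulative: 8
Frame 2: SPARE (7+3=10). 10 + next roll (3) = 13. Cumulative: 21
Frame 3: SPARE (3+7=10). 10 + next roll (7) = 17. Cumulative: 38
Frame 4: SPARE (7+3=10). 10 + next roll (1) = 11. Cumulative: 49
Frame 5: OPEN (1+2=3). Cumulative: 52
Frame 6: SPARE (1+9=10). 10 + next roll (8) = 18. Cumulative: 70
Frame 7: OPEN (8+0=8). Cumulative: 78
Frame 8: OPEN (9+0=9). Cumulative: 87
Frame 9: STRIKE. 10 + next two rolls (9+0) = 19. Cumulative: 106
Frame 10: OPEN. Sum of all frame-10 rolls (9+0) = 9. Cumulative: 115

Answer: 8 21 38 49 52 70 78 87 106 115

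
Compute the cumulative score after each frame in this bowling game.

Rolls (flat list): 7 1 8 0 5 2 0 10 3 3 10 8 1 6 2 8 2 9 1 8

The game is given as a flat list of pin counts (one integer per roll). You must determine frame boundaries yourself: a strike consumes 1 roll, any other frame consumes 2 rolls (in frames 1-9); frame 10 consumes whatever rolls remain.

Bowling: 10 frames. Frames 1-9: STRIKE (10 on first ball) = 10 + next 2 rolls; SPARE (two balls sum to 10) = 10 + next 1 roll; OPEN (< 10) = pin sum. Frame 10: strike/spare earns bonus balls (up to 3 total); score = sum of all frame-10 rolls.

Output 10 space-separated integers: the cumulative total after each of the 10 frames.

Frame 1: OPEN (7+1=8). Cumulative: 8
Frame 2: OPEN (8+0=8). Cumulative: 16
Frame 3: OPEN (5+2=7). Cumulative: 23
Frame 4: SPARE (0+10=10). 10 + next roll (3) = 13. Cumulative: 36
Frame 5: OPEN (3+3=6). Cumulative: 42
Frame 6: STRIKE. 10 + next two rolls (8+1) = 19. Cumulative: 61
Frame 7: OPEN (8+1=9). Cumulative: 70
Frame 8: OPEN (6+2=8). Cumulative: 78
Frame 9: SPARE (8+2=10). 10 + next roll (9) = 19. Cumulative: 97
Frame 10: SPARE. Sum of all frame-10 rolls (9+1+8) = 18. Cumulative: 115

Answer: 8 16 23 36 42 61 70 78 97 115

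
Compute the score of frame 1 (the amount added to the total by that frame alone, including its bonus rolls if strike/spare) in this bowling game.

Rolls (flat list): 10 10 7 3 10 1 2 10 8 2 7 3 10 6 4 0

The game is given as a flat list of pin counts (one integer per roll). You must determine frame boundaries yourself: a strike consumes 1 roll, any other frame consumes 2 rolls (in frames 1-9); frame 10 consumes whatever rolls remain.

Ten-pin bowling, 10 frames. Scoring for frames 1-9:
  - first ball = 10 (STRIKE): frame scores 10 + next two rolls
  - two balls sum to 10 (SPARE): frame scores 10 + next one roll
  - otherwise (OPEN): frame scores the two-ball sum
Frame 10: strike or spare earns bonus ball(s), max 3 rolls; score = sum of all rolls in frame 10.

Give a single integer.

Answer: 27

Derivation:
Frame 1: STRIKE. 10 + next two rolls (10+7) = 27. Cumulative: 27
Frame 2: STRIKE. 10 + next two rolls (7+3) = 20. Cumulative: 47
Frame 3: SPARE (7+3=10). 10 + next roll (10) = 20. Cumulative: 67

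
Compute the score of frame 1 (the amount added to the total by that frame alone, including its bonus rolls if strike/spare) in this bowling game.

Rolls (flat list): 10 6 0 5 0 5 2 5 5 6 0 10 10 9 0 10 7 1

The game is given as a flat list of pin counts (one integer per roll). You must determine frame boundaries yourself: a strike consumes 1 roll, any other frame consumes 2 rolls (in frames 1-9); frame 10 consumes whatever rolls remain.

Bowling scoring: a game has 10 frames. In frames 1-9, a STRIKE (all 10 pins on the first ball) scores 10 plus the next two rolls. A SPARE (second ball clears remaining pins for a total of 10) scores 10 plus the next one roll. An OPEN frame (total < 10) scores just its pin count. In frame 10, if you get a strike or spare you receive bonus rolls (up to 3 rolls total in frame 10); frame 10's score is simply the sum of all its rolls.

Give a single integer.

Frame 1: STRIKE. 10 + next two rolls (6+0) = 16. Cumulative: 16
Frame 2: OPEN (6+0=6). Cumulative: 22
Frame 3: OPEN (5+0=5). Cumulative: 27

Answer: 16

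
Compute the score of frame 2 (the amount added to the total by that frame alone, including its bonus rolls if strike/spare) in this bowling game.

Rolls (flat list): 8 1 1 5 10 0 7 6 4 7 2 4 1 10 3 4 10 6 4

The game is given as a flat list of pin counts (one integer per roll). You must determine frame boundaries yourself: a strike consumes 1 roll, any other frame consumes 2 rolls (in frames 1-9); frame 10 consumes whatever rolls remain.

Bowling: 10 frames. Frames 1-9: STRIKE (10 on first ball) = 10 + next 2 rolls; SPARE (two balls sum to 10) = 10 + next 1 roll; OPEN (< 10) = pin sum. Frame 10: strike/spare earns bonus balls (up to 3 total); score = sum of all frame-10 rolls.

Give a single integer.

Frame 1: OPEN (8+1=9). Cumulative: 9
Frame 2: OPEN (1+5=6). Cumulative: 15
Frame 3: STRIKE. 10 + next two rolls (0+7) = 17. Cumulative: 32
Frame 4: OPEN (0+7=7). Cumulative: 39

Answer: 6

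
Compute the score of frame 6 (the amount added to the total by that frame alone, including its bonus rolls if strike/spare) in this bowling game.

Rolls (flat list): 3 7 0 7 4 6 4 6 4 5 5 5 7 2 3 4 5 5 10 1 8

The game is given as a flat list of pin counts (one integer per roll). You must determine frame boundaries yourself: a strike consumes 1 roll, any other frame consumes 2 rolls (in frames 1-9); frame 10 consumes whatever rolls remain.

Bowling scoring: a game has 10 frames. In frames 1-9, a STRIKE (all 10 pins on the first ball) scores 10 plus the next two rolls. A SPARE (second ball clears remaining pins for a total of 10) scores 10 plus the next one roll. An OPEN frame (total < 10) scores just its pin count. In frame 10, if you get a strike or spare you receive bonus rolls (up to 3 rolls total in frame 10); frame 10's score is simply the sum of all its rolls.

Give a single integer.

Answer: 17

Derivation:
Frame 1: SPARE (3+7=10). 10 + next roll (0) = 10. Cumulative: 10
Frame 2: OPEN (0+7=7). Cumulative: 17
Frame 3: SPARE (4+6=10). 10 + next roll (4) = 14. Cumulative: 31
Frame 4: SPARE (4+6=10). 10 + next roll (4) = 14. Cumulative: 45
Frame 5: OPEN (4+5=9). Cumulative: 54
Frame 6: SPARE (5+5=10). 10 + next roll (7) = 17. Cumulative: 71
Frame 7: OPEN (7+2=9). Cumulative: 80
Frame 8: OPEN (3+4=7). Cumulative: 87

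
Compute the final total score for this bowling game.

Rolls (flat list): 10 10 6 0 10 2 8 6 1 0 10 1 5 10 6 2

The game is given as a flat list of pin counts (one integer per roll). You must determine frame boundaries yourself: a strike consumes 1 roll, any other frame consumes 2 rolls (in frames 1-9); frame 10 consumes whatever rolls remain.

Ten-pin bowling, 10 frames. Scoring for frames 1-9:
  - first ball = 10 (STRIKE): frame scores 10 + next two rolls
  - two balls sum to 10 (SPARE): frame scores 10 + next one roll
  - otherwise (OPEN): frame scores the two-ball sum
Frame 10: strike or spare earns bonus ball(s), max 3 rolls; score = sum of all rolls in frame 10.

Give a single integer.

Frame 1: STRIKE. 10 + next two rolls (10+6) = 26. Cumulative: 26
Frame 2: STRIKE. 10 + next two rolls (6+0) = 16. Cumulative: 42
Frame 3: OPEN (6+0=6). Cumulative: 48
Frame 4: STRIKE. 10 + next two rolls (2+8) = 20. Cumulative: 68
Frame 5: SPARE (2+8=10). 10 + next roll (6) = 16. Cumulative: 84
Frame 6: OPEN (6+1=7). Cumulative: 91
Frame 7: SPARE (0+10=10). 10 + next roll (1) = 11. Cumulative: 102
Frame 8: OPEN (1+5=6). Cumulative: 108
Frame 9: STRIKE. 10 + next two rolls (6+2) = 18. Cumulative: 126
Frame 10: OPEN. Sum of all frame-10 rolls (6+2) = 8. Cumulative: 134

Answer: 134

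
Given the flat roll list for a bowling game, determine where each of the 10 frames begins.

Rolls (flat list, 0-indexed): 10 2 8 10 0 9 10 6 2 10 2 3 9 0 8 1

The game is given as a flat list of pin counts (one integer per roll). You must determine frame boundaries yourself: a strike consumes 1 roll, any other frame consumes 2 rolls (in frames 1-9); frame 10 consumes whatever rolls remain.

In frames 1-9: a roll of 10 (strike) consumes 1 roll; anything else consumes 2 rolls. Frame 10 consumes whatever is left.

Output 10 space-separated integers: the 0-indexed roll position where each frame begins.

Frame 1 starts at roll index 0: roll=10 (strike), consumes 1 roll
Frame 2 starts at roll index 1: rolls=2,8 (sum=10), consumes 2 rolls
Frame 3 starts at roll index 3: roll=10 (strike), consumes 1 roll
Frame 4 starts at roll index 4: rolls=0,9 (sum=9), consumes 2 rolls
Frame 5 starts at roll index 6: roll=10 (strike), consumes 1 roll
Frame 6 starts at roll index 7: rolls=6,2 (sum=8), consumes 2 rolls
Frame 7 starts at roll index 9: roll=10 (strike), consumes 1 roll
Frame 8 starts at roll index 10: rolls=2,3 (sum=5), consumes 2 rolls
Frame 9 starts at roll index 12: rolls=9,0 (sum=9), consumes 2 rolls
Frame 10 starts at roll index 14: 2 remaining rolls

Answer: 0 1 3 4 6 7 9 10 12 14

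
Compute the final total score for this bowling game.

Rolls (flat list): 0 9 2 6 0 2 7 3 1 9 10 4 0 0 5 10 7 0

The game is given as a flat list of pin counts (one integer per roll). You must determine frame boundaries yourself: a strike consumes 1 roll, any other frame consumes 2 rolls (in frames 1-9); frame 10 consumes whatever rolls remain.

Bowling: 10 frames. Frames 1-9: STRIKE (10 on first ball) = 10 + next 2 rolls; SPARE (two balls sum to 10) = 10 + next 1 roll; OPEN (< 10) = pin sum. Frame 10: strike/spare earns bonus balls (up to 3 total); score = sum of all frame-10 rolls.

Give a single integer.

Frame 1: OPEN (0+9=9). Cumulative: 9
Frame 2: OPEN (2+6=8). Cumulative: 17
Frame 3: OPEN (0+2=2). Cumulative: 19
Frame 4: SPARE (7+3=10). 10 + next roll (1) = 11. Cumulative: 30
Frame 5: SPARE (1+9=10). 10 + next roll (10) = 20. Cumulative: 50
Frame 6: STRIKE. 10 + next two rolls (4+0) = 14. Cumulative: 64
Frame 7: OPEN (4+0=4). Cumulative: 68
Frame 8: OPEN (0+5=5). Cumulative: 73
Frame 9: STRIKE. 10 + next two rolls (7+0) = 17. Cumulative: 90
Frame 10: OPEN. Sum of all frame-10 rolls (7+0) = 7. Cumulative: 97

Answer: 97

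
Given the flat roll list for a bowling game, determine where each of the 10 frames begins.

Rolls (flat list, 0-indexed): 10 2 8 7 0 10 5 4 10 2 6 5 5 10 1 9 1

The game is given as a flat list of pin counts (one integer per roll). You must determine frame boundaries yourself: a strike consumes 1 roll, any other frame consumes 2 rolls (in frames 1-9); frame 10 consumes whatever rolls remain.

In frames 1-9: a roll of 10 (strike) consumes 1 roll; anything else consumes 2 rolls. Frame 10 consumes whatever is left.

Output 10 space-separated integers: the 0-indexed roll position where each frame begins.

Frame 1 starts at roll index 0: roll=10 (strike), consumes 1 roll
Frame 2 starts at roll index 1: rolls=2,8 (sum=10), consumes 2 rolls
Frame 3 starts at roll index 3: rolls=7,0 (sum=7), consumes 2 rolls
Frame 4 starts at roll index 5: roll=10 (strike), consumes 1 roll
Frame 5 starts at roll index 6: rolls=5,4 (sum=9), consumes 2 rolls
Frame 6 starts at roll index 8: roll=10 (strike), consumes 1 roll
Frame 7 starts at roll index 9: rolls=2,6 (sum=8), consumes 2 rolls
Frame 8 starts at roll index 11: rolls=5,5 (sum=10), consumes 2 rolls
Frame 9 starts at roll index 13: roll=10 (strike), consumes 1 roll
Frame 10 starts at roll index 14: 3 remaining rolls

Answer: 0 1 3 5 6 8 9 11 13 14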